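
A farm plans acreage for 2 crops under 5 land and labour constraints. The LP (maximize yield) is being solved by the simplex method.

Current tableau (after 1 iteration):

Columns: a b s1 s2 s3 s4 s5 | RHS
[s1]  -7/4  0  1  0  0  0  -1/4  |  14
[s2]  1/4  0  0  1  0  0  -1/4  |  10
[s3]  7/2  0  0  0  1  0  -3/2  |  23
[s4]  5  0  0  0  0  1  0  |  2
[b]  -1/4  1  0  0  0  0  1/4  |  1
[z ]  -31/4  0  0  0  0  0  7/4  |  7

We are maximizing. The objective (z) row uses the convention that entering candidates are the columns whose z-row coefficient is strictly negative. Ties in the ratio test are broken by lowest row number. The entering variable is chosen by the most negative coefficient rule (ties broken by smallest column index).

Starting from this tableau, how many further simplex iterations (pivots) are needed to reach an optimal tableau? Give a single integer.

1

pivot: a in, s4 out → z = 101/10
No improving column remains; optimal.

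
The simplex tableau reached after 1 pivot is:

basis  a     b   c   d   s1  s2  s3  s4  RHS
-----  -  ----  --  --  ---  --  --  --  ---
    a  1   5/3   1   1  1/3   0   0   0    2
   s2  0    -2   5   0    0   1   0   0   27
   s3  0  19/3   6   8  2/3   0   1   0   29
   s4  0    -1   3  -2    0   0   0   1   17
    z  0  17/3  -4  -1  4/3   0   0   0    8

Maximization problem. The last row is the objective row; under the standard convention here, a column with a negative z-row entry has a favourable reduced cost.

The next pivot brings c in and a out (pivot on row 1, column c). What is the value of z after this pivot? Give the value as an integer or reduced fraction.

Minimum ratio for c: 2/1 = 2.
z changes by −(z-row coeff of c)·ratio = −(-4)·2 = 8.
New z = 8 + 8 = 16.

16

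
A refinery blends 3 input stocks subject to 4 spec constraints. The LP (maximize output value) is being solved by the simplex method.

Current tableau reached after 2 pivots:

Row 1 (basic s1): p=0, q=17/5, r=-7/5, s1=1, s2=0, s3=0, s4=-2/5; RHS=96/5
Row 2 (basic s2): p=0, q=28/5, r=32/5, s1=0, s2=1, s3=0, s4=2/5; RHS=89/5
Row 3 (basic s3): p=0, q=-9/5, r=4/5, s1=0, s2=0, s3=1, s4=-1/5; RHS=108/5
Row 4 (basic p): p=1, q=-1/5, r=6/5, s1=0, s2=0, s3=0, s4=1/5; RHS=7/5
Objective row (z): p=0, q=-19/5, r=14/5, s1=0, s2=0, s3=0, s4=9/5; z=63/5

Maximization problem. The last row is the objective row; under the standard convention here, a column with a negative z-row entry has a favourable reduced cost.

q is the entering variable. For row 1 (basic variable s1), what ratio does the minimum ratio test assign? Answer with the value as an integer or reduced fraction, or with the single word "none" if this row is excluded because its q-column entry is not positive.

96/17

Ratio = RHS / (q entry) = (96/5) / (17/5) = 96/17.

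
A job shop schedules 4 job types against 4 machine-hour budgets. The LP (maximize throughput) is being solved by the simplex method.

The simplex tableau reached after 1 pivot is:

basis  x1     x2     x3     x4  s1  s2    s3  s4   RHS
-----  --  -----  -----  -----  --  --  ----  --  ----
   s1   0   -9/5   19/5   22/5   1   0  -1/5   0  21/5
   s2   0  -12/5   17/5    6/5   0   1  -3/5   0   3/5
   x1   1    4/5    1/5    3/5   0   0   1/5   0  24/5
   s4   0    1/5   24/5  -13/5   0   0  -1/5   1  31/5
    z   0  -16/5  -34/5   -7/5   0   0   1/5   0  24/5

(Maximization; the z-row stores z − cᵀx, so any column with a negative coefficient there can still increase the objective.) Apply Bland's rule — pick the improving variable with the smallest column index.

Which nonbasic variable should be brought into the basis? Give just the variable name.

Objective-row coefficients: x1: 0, x2: -16/5, x3: -34/5, x4: -7/5, s1: 0, s2: 0, s3: 1/5, s4: 0.
Improving columns: x2, x3, x4. Bland's rule picks the smallest column index → x2.

x2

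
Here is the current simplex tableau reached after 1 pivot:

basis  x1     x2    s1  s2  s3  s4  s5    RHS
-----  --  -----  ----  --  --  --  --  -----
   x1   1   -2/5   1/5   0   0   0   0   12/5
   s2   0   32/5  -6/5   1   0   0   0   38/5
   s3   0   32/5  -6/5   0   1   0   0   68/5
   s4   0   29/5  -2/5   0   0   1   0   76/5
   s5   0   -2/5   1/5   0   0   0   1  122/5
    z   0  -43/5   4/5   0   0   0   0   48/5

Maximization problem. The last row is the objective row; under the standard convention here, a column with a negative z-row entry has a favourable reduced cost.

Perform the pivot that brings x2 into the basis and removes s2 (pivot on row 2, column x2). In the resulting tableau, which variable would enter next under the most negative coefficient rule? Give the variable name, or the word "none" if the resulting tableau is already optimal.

s1

Pivot element 32/5. New z-row = old z-row − (-43/5)·(row 2/(32/5)).
Updated z-row coefficients: x1: 0, x2: 0, s1: -13/16, s2: 43/32, s3: 0, s4: 0, s5: 0.
The most negative is -13/16 in column s1, so s1 would enter next.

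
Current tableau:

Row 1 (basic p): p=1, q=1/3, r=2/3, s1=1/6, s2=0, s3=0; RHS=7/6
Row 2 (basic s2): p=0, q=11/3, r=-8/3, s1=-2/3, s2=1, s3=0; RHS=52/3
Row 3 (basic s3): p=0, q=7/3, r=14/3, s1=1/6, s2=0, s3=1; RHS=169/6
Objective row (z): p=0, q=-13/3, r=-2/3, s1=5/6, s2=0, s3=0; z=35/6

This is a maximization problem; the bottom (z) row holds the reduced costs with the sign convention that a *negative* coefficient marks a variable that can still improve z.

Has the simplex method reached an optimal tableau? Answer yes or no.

Column q has objective-row coefficient -13/3, which is negative; an improving pivot exists, so not yet optimal.

no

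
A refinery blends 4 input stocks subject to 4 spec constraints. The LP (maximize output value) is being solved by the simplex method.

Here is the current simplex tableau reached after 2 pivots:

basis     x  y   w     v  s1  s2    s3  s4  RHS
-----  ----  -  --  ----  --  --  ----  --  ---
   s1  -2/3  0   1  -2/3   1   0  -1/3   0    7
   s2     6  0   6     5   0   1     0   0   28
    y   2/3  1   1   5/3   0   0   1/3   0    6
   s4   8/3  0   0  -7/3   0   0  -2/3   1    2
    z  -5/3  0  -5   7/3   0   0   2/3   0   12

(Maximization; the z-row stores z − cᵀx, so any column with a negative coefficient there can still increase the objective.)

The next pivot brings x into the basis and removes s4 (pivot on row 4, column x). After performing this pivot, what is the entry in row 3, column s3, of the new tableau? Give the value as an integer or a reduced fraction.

1/2

Pivot element is row 4, column x: 8/3.
Normalize row 4: new (row 4, s3) = (-2/3)/(8/3) = -1/4.
row 3 ← row 3 − (2/3)·(new row 4): 1/3 − (2/3)·(-1/4) = 1/2.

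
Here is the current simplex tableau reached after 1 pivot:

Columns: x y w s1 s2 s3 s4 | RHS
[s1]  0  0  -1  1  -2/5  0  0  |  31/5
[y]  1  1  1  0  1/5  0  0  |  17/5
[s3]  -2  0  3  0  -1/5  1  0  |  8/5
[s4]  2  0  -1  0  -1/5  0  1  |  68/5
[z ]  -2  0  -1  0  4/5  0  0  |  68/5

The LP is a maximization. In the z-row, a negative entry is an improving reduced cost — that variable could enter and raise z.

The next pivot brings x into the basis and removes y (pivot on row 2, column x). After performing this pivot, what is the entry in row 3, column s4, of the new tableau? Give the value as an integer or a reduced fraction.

0

Pivot element is row 2, column x: 1.
Normalize row 2: new (row 2, s4) = 0/1 = 0.
row 3 ← row 3 − (-2)·(new row 2): 0 − (-2)·0 = 0.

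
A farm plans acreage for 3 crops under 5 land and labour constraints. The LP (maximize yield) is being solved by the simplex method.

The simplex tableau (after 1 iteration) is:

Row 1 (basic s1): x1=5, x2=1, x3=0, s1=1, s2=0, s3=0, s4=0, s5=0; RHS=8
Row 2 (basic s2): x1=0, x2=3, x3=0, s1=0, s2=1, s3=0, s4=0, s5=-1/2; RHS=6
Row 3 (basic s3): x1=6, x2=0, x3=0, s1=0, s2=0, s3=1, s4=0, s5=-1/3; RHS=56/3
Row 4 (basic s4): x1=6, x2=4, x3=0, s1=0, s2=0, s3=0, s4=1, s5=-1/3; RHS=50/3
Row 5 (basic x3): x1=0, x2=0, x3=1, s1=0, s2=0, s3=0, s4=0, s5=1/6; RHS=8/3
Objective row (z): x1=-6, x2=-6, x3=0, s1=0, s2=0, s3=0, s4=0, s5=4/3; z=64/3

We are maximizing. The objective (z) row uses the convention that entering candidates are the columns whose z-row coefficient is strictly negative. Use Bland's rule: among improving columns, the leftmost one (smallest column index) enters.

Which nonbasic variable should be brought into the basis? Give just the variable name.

Objective-row coefficients: x1: -6, x2: -6, x3: 0, s1: 0, s2: 0, s3: 0, s4: 0, s5: 4/3.
Improving columns: x1, x2. Bland's rule picks the smallest column index → x1.

x1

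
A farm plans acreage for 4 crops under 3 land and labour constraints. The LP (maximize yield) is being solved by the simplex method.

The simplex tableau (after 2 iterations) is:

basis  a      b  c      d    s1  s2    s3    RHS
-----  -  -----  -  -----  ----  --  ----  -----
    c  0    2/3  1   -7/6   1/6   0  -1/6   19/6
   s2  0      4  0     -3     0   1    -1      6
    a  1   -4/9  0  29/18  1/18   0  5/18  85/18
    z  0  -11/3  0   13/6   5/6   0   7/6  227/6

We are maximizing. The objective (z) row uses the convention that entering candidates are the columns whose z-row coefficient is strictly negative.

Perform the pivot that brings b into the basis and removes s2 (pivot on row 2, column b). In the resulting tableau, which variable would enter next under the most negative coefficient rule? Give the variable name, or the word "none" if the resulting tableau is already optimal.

d

Pivot element 4. New z-row = old z-row − (-11/3)·(row 2/4).
Updated z-row coefficients: a: 0, b: 0, c: 0, d: -7/12, s1: 5/6, s2: 11/12, s3: 1/4.
The most negative is -7/12 in column d, so d would enter next.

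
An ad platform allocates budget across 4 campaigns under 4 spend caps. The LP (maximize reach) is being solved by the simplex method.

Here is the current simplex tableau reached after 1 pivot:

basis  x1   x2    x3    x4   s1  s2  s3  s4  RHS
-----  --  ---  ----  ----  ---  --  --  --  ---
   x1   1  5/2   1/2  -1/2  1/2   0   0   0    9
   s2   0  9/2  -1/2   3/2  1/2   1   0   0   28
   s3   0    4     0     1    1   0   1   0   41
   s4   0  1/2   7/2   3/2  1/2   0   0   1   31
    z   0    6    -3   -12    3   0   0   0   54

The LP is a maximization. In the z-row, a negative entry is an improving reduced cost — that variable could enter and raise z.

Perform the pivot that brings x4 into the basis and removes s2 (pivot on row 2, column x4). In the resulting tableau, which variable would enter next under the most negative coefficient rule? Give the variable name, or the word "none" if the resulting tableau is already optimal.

Pivot element 3/2. New z-row = old z-row − (-12)·(row 2/(3/2)).
Updated z-row coefficients: x1: 0, x2: 42, x3: -7, x4: 0, s1: 7, s2: 8, s3: 0, s4: 0.
The most negative is -7 in column x3, so x3 would enter next.

x3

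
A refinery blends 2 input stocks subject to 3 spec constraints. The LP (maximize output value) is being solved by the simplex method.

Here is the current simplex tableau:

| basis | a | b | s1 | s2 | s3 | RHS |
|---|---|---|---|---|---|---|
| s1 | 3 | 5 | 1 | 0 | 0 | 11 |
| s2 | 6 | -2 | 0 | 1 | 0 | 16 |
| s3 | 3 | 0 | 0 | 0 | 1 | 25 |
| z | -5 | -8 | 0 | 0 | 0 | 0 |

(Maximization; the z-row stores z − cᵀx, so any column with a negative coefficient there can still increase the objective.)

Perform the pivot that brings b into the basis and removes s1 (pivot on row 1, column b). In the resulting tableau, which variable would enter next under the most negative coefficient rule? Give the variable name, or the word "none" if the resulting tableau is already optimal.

a

Pivot element 5. New z-row = old z-row − (-8)·(row 1/5).
Updated z-row coefficients: a: -1/5, b: 0, s1: 8/5, s2: 0, s3: 0.
The most negative is -1/5 in column a, so a would enter next.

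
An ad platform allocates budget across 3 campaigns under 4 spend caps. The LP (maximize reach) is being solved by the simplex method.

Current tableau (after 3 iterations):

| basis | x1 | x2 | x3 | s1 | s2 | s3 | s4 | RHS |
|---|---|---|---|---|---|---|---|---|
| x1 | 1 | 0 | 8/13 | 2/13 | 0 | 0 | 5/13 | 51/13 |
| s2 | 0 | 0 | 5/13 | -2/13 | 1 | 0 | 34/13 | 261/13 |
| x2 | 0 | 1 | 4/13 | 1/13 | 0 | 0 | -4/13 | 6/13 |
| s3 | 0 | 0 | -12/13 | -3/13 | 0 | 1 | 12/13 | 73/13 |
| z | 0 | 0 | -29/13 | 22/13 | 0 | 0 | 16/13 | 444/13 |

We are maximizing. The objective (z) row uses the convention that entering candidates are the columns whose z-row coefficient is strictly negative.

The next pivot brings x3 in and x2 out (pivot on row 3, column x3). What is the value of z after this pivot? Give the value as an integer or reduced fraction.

Minimum ratio for x3: (6/13)/(4/13) = 3/2.
z changes by −(z-row coeff of x3)·ratio = −(-29/13)·(3/2) = 87/26.
New z = 444/13 + (87/26) = 75/2.

75/2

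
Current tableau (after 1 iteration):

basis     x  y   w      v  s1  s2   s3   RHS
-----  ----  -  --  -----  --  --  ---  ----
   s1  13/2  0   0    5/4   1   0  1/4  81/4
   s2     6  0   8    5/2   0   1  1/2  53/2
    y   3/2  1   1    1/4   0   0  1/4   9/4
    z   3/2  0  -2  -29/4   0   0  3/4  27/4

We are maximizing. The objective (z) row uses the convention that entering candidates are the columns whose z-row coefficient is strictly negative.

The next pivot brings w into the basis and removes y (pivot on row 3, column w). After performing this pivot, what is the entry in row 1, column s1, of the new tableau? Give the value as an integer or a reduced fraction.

Pivot element is row 3, column w: 1.
Normalize row 3: new (row 3, s1) = 0/1 = 0.
row 1 ← row 1 − 0·(new row 3): 1 − 0·0 = 1.

1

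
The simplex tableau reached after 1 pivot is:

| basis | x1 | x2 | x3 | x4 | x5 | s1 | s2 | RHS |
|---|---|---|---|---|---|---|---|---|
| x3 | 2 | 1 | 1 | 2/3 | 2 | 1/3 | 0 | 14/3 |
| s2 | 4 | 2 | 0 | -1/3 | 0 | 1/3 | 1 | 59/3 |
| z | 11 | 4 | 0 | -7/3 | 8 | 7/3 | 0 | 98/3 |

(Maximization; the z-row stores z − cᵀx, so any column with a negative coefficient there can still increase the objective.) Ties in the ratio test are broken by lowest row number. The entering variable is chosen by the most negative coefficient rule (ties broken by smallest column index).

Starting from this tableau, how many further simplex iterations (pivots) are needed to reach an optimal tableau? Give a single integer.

pivot: x4 in, x3 out → z = 49
No improving column remains; optimal.

1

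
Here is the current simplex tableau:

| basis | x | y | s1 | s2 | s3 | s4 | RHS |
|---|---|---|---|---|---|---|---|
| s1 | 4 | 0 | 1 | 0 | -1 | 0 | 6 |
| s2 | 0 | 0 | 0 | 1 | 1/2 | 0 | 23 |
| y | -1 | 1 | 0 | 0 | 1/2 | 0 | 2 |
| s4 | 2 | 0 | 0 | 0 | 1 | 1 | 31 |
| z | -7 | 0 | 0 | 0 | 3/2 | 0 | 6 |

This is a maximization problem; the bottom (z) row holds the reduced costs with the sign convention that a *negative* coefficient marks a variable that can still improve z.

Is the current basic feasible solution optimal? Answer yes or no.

no

Column x has objective-row coefficient -7, which is negative; an improving pivot exists, so not yet optimal.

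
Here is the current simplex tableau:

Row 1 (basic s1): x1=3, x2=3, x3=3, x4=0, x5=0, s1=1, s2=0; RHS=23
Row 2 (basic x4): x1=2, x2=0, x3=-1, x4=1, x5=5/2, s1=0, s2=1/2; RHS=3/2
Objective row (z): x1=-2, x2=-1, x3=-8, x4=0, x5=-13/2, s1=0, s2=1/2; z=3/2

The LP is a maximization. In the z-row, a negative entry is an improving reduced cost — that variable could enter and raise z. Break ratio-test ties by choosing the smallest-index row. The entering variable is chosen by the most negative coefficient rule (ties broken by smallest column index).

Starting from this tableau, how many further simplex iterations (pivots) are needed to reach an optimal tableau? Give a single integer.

pivot: x3 in, s1 out → z = 377/6
pivot: x5 in, x4 out → z = 260/3
No improving column remains; optimal.

2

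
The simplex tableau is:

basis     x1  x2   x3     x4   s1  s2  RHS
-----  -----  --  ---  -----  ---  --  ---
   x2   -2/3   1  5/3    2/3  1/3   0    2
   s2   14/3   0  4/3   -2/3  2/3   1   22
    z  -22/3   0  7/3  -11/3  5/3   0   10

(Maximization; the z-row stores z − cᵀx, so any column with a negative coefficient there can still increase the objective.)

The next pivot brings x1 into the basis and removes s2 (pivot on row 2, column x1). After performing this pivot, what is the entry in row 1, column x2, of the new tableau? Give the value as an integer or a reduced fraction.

Pivot element is row 2, column x1: 14/3.
Normalize row 2: new (row 2, x2) = 0/(14/3) = 0.
row 1 ← row 1 − (-2/3)·(new row 2): 1 − (-2/3)·0 = 1.

1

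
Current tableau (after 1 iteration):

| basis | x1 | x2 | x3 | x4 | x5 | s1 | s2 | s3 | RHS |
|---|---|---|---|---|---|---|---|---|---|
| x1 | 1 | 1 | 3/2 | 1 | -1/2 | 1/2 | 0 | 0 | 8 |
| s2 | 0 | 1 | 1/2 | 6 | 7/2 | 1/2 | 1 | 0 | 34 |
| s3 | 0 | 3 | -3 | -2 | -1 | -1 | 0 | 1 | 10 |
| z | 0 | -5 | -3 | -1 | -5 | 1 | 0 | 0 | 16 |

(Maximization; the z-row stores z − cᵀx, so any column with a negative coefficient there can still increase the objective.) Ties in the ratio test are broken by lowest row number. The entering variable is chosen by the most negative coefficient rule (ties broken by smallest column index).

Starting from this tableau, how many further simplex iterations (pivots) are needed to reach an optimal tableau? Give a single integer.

3

pivot: x2 in, s3 out → z = 98/3
pivot: x3 in, x1 out → z = 238/5
pivot: x5 in, s2 out → z = 5818/59
No improving column remains; optimal.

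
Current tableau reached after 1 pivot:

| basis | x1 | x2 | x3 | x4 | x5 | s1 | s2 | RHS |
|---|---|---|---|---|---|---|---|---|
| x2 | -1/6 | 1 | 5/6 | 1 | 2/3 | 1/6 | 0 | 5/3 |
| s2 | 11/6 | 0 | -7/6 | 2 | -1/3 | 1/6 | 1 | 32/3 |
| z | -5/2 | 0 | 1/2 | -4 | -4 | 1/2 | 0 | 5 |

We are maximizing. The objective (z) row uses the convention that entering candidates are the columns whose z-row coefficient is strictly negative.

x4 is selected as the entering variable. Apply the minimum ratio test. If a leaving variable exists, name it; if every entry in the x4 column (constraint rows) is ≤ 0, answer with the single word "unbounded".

Ratios: row 1 (x2): (5/3)/1 = 5/3; row 2 (s2): (32/3)/2 = 16/3.
Minimum ratio is in the x2 row, so x2 leaves.

x2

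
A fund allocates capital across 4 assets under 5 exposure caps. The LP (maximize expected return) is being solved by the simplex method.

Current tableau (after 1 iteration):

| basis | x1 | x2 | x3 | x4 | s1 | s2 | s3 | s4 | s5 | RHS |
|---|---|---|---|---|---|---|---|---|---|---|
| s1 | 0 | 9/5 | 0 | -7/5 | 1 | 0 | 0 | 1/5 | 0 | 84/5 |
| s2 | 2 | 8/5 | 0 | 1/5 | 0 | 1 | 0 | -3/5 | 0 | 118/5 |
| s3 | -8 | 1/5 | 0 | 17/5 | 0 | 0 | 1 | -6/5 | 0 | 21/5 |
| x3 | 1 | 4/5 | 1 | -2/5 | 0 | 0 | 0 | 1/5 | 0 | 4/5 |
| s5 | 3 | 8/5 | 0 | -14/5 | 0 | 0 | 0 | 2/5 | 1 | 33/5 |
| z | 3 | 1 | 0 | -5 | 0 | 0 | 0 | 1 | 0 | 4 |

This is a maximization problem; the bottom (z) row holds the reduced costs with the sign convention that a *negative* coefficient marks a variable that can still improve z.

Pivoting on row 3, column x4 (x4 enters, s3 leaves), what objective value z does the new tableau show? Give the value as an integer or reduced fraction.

173/17

Minimum ratio for x4: (21/5)/(17/5) = 21/17.
z changes by −(z-row coeff of x4)·ratio = −(-5)·(21/17) = 105/17.
New z = 4 + (105/17) = 173/17.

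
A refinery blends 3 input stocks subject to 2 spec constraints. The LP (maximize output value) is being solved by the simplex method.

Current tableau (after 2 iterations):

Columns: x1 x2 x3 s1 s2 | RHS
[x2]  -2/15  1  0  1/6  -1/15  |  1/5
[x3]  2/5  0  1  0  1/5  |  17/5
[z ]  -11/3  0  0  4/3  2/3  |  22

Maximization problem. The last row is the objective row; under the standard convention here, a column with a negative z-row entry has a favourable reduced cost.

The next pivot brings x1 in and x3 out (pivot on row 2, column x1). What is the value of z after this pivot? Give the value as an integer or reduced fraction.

319/6

Minimum ratio for x1: (17/5)/(2/5) = 17/2.
z changes by −(z-row coeff of x1)·ratio = −(-11/3)·(17/2) = 187/6.
New z = 22 + (187/6) = 319/6.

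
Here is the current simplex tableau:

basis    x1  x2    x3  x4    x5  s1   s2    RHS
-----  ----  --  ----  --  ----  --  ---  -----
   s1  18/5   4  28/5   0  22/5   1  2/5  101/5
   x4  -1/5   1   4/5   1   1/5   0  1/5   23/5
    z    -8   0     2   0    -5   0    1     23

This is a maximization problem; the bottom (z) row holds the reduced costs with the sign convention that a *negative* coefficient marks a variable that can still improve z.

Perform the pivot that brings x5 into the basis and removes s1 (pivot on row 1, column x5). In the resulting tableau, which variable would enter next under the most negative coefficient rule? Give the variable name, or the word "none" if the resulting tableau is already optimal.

Pivot element 22/5. New z-row = old z-row − (-5)·(row 1/(22/5)).
Updated z-row coefficients: x1: -43/11, x2: 50/11, x3: 92/11, x4: 0, x5: 0, s1: 25/22, s2: 16/11.
The most negative is -43/11 in column x1, so x1 would enter next.

x1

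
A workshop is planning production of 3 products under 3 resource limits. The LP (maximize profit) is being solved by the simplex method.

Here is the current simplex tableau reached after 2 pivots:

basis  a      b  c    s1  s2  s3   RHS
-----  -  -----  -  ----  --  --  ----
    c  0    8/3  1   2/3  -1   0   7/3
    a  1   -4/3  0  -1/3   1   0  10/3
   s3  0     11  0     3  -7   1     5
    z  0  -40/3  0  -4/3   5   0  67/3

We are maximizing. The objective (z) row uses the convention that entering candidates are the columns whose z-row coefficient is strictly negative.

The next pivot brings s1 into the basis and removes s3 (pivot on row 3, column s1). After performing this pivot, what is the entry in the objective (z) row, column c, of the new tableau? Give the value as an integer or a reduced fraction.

Pivot element is row 3, column s1: 3.
Normalize row 3: new (row 3, c) = 0/3 = 0.
z-row ← z-row − (-4/3)·(new row 3): 0 − (-4/3)·0 = 0.

0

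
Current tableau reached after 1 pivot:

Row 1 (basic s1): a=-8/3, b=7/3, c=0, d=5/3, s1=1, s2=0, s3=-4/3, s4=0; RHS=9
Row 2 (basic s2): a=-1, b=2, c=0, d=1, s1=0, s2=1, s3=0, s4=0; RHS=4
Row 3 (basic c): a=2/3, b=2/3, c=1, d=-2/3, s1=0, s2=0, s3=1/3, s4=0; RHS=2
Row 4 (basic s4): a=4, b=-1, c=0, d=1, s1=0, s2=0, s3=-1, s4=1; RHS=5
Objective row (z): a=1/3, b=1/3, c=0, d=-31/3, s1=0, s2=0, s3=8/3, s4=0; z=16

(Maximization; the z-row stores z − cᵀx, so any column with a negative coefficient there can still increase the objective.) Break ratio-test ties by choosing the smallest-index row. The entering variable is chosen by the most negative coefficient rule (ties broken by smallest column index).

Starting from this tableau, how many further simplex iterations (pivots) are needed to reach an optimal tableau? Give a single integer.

pivot: d in, s2 out → z = 172/3
pivot: a in, s4 out → z = 178/3
No improving column remains; optimal.

2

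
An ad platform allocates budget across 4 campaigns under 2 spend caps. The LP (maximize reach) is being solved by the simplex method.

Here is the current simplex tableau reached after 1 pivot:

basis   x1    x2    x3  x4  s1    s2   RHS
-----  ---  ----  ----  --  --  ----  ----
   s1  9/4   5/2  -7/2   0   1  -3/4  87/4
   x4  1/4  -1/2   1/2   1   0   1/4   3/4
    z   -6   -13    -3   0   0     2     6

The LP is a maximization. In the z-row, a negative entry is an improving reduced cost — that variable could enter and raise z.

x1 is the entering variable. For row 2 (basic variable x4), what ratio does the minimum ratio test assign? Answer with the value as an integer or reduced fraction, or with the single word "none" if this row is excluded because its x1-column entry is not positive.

Ratio = RHS / (x1 entry) = (3/4) / (1/4) = 3.

3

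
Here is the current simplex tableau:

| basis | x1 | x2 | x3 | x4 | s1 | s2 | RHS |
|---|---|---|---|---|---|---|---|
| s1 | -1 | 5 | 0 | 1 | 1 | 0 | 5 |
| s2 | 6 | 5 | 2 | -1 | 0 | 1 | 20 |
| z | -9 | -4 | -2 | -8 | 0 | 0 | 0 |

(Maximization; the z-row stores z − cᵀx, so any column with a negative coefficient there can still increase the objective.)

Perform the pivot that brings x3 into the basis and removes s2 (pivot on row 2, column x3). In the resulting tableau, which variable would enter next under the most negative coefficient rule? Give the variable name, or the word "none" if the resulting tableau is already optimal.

x4

Pivot element 2. New z-row = old z-row − (-2)·(row 2/2).
Updated z-row coefficients: x1: -3, x2: 1, x3: 0, x4: -9, s1: 0, s2: 1.
The most negative is -9 in column x4, so x4 would enter next.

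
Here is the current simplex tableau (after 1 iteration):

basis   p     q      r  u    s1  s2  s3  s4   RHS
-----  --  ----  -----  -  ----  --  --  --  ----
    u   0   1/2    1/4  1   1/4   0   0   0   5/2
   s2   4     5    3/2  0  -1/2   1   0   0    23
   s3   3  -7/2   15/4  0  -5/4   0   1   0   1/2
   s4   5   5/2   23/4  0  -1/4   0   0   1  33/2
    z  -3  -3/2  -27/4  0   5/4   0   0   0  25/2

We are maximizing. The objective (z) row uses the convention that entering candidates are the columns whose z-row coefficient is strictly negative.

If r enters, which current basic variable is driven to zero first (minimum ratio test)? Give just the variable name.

s3

Ratios: row 1 (u): (5/2)/(1/4) = 10; row 2 (s2): 23/(3/2) = 46/3; row 3 (s3): (1/2)/(15/4) = 2/15; row 4 (s4): (33/2)/(23/4) = 66/23.
Minimum ratio 2/15 is in the s3 row, so s3 leaves.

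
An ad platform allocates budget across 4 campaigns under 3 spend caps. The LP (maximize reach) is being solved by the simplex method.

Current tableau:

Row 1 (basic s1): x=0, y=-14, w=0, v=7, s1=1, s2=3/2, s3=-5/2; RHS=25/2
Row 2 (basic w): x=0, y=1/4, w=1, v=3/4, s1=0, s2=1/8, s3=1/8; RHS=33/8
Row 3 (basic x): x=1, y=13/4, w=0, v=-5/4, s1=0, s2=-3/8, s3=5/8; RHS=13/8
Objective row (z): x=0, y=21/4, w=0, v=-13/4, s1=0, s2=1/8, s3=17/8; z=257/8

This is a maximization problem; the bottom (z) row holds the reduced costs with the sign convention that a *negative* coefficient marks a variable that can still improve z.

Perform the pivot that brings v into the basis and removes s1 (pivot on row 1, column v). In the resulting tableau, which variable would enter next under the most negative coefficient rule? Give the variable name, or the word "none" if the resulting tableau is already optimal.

y

Pivot element 7. New z-row = old z-row − (-13/4)·(row 1/7).
Updated z-row coefficients: x: 0, y: -5/4, w: 0, v: 0, s1: 13/28, s2: 23/28, s3: 27/28.
The most negative is -5/4 in column y, so y would enter next.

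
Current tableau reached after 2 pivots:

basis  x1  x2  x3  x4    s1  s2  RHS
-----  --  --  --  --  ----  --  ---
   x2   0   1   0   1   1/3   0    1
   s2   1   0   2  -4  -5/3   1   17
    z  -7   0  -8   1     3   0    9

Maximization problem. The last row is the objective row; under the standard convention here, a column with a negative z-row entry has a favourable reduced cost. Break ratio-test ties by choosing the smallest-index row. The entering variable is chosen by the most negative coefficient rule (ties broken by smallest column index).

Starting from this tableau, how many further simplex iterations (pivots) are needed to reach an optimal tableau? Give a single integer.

pivot: x3 in, s2 out → z = 77
pivot: x4 in, x2 out → z = 92
pivot: x1 in, x3 out → z = 155
No improving column remains; optimal.

3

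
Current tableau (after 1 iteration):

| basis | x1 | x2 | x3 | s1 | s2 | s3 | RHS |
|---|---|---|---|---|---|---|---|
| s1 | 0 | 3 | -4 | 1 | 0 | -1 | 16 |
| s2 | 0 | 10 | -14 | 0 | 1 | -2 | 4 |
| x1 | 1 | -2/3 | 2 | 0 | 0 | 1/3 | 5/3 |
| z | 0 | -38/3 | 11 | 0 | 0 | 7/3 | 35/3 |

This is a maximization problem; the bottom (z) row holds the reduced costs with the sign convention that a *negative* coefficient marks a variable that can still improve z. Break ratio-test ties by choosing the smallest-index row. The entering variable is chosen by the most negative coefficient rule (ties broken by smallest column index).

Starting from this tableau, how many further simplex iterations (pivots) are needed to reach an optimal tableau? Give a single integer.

pivot: x2 in, s2 out → z = 251/15
pivot: x3 in, x1 out → z = 463/16
No improving column remains; optimal.

2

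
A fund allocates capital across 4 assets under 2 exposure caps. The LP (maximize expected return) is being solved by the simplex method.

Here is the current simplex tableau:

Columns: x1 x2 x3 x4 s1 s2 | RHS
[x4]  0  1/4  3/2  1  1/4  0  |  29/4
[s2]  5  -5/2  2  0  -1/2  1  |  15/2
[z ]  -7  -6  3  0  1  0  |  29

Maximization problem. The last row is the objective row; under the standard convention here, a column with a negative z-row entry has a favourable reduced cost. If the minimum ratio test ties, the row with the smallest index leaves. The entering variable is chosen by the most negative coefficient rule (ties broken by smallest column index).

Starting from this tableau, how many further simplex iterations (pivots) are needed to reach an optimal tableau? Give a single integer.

2

pivot: x1 in, s2 out → z = 79/2
pivot: x2 in, x4 out → z = 315
No improving column remains; optimal.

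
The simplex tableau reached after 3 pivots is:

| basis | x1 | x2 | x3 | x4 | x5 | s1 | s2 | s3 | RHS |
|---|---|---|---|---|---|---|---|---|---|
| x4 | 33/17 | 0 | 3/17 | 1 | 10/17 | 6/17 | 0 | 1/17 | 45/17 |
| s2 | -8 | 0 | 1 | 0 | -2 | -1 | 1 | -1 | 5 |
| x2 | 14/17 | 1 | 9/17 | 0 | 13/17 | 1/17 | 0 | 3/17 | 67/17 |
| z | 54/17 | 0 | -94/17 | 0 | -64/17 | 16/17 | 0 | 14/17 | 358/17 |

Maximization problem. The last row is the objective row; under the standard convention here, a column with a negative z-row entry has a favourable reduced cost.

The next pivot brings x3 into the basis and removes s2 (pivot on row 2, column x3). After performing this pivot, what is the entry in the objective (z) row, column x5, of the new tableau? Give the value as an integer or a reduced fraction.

-252/17

Pivot element is row 2, column x3: 1.
Normalize row 2: new (row 2, x5) = (-2)/1 = -2.
z-row ← z-row − (-94/17)·(new row 2): -64/17 − (-94/17)·(-2) = -252/17.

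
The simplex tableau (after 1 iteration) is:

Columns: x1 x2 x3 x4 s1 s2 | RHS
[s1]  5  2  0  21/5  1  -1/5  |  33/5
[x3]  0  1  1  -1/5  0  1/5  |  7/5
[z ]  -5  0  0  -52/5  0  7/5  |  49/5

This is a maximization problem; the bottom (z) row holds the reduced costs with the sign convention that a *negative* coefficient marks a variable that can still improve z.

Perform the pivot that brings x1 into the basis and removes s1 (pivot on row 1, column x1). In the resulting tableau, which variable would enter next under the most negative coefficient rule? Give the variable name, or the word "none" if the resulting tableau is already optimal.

Pivot element 5. New z-row = old z-row − (-5)·(row 1/5).
Updated z-row coefficients: x1: 0, x2: 2, x3: 0, x4: -31/5, s1: 1, s2: 6/5.
The most negative is -31/5 in column x4, so x4 would enter next.

x4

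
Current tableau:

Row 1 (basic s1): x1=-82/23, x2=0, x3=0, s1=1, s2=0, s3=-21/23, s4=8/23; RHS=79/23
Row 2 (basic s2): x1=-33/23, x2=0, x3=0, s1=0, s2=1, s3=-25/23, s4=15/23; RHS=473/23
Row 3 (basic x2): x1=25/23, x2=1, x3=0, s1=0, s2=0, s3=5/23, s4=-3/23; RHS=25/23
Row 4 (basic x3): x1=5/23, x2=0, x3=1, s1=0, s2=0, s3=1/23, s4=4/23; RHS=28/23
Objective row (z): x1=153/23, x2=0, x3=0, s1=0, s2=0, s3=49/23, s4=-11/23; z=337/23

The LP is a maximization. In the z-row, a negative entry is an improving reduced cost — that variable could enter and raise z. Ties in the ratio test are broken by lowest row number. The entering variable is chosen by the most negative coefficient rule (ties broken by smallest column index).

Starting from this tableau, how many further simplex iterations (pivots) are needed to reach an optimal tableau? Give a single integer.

pivot: s4 in, x3 out → z = 18
No improving column remains; optimal.

1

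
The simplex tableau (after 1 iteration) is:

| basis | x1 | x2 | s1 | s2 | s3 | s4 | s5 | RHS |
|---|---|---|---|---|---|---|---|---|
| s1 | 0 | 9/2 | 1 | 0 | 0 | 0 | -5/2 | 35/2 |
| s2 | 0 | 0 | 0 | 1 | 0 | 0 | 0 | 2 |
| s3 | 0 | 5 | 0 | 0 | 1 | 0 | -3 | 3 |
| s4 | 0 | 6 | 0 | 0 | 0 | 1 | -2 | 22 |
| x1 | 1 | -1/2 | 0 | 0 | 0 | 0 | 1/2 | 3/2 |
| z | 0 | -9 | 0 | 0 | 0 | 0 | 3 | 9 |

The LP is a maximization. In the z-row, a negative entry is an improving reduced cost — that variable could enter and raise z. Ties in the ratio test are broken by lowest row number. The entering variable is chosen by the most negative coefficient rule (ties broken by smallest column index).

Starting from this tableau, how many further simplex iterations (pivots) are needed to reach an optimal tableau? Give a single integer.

pivot: x2 in, s3 out → z = 72/5
pivot: s5 in, x1 out → z = 36
No improving column remains; optimal.

2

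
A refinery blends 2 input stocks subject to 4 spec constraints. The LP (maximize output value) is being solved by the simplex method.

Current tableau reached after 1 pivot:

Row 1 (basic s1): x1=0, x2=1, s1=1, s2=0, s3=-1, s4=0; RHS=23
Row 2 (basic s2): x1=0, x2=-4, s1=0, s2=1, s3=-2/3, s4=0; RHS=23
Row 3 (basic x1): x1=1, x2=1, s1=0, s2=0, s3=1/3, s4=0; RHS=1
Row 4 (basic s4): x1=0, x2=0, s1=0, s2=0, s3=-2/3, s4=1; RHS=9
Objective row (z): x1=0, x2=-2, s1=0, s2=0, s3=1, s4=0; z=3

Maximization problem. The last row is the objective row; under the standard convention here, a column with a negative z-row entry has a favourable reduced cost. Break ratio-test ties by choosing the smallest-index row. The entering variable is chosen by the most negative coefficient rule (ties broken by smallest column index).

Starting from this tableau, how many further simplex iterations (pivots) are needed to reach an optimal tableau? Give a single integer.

1

pivot: x2 in, x1 out → z = 5
No improving column remains; optimal.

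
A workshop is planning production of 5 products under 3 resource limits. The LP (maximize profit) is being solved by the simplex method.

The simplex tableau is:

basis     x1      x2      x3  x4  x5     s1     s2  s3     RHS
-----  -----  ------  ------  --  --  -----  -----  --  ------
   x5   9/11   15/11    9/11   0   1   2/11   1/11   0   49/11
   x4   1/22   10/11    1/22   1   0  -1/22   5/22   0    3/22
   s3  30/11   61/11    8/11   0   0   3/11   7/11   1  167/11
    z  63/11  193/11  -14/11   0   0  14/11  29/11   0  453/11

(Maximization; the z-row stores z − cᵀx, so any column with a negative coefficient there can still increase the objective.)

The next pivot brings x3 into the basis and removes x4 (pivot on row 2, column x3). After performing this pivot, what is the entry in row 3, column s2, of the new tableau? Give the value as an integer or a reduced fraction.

Pivot element is row 2, column x3: 1/22.
Normalize row 2: new (row 2, s2) = (5/22)/(1/22) = 5.
row 3 ← row 3 − (8/11)·(new row 2): 7/11 − (8/11)·5 = -3.

-3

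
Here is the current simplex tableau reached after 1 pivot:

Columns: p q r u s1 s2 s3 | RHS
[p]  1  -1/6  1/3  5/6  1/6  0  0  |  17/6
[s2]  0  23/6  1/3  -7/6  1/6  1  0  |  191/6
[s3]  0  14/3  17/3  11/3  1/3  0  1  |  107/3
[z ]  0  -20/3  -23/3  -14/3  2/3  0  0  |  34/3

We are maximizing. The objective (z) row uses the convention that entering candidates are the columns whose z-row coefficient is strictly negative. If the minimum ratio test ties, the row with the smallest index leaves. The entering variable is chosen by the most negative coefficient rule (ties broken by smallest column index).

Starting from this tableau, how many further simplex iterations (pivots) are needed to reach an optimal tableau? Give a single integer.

2

pivot: r in, s3 out → z = 1013/17
pivot: q in, r out → z = 436/7
No improving column remains; optimal.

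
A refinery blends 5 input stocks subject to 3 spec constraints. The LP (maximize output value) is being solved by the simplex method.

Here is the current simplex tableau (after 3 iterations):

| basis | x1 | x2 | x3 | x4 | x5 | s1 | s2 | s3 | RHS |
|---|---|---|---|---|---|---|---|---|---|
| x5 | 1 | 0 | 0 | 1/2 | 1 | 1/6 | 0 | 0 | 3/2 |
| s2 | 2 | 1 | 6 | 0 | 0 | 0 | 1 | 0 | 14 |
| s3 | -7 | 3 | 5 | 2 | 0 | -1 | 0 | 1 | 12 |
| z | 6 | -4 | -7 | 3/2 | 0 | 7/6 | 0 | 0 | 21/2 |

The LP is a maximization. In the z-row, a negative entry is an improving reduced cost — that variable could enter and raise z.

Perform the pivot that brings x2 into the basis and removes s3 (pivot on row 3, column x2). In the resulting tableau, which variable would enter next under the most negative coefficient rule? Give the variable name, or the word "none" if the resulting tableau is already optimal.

Pivot element 3. New z-row = old z-row − (-4)·(row 3/3).
Updated z-row coefficients: x1: -10/3, x2: 0, x3: -1/3, x4: 25/6, x5: 0, s1: -1/6, s2: 0, s3: 4/3.
The most negative is -10/3 in column x1, so x1 would enter next.

x1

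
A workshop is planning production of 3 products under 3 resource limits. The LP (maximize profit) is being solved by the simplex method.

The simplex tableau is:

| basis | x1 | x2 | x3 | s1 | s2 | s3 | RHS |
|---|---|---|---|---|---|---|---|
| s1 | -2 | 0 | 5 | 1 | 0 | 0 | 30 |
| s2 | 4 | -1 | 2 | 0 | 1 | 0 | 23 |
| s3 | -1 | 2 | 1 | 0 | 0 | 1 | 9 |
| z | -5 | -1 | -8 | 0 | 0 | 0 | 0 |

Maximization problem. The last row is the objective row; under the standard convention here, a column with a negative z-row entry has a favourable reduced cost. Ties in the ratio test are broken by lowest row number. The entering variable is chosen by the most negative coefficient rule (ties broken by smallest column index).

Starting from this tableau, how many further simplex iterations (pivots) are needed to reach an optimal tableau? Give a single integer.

3

pivot: x3 in, s1 out → z = 48
pivot: x1 in, s2 out → z = 1603/24
pivot: x2 in, s3 out → z = 658/9
No improving column remains; optimal.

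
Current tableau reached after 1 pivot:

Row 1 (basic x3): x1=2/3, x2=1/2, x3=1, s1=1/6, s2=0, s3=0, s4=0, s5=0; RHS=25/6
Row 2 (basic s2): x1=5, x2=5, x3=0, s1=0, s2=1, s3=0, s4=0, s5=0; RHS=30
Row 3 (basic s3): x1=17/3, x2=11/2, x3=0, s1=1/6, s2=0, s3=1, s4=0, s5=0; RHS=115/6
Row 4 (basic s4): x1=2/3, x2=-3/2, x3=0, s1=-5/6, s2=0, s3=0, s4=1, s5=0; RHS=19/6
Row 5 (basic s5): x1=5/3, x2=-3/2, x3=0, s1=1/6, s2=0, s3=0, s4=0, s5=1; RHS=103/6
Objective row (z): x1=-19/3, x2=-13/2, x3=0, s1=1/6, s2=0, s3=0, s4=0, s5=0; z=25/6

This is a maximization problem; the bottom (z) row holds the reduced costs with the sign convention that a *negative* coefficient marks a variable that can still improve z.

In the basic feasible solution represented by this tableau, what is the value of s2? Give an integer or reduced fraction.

s2 is basic (row 2); its value is the RHS of that row: 30.

30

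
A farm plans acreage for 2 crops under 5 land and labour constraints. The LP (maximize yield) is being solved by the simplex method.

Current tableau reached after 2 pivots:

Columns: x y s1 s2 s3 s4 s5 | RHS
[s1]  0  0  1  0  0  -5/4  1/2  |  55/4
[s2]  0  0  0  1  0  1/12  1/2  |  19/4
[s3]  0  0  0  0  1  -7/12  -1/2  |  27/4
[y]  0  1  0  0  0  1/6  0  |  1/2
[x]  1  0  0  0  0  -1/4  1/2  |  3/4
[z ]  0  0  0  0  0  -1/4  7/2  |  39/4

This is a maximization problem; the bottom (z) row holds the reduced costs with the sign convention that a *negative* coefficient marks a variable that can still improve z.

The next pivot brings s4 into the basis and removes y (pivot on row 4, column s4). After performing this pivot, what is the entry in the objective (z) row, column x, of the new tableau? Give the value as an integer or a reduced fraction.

Pivot element is row 4, column s4: 1/6.
Normalize row 4: new (row 4, x) = 0/(1/6) = 0.
z-row ← z-row − (-1/4)·(new row 4): 0 − (-1/4)·0 = 0.

0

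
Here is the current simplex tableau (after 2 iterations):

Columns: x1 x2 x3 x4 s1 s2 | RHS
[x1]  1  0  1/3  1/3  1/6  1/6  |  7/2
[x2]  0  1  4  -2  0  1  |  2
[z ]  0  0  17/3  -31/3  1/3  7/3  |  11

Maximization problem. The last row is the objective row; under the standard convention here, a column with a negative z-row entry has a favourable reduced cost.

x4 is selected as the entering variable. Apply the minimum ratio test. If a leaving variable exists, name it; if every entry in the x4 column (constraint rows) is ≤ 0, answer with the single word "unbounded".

Ratios: row 1 (x1): (7/2)/(1/3) = 21/2; row 2 (x2): entry -2 ≤ 0, skip.
Minimum ratio is in the x1 row, so x1 leaves.

x1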